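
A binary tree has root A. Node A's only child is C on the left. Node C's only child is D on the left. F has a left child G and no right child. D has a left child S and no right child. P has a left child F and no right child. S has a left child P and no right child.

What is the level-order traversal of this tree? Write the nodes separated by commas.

A, C, D, S, P, F, G

Level-order visits nodes level by level from the root, left to right within each level.
Level 0: A
Level 1: C
Level 2: D
Level 3: S
Level 4: P
Level 5: F
Level 6: G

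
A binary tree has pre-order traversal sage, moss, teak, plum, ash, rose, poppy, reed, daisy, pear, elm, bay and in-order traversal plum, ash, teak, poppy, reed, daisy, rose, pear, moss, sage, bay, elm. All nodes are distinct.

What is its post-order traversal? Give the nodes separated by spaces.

The first element of pre-order is the root; it splits in-order into left and right subtrees.
Root sage: left subtree has 9 nodes {plum, ash, teak, poppy, reed, daisy, rose, pear, moss}, right has 2 {bay, elm}.
  Root moss: left subtree has 8 nodes {plum, ash, teak, poppy, reed, daisy, rose, pear}, right has 0 { }.
    Root teak: left subtree has 2 nodes {plum, ash}, right has 5 {poppy, reed, daisy, rose, pear}.
      Root plum: left subtree has 0 nodes { }, right has 1 {ash}.
      Root rose: left subtree has 3 nodes {poppy, reed, daisy}, right has 1 {pear}.
        Root poppy: left subtree has 0 nodes { }, right has 2 {reed, daisy}.
          Root reed: left subtree has 0 nodes { }, right has 1 {daisy}.
  Root elm: left subtree has 1 node {bay}, right has 0 { }.

ash plum daisy reed poppy pear rose teak moss bay elm sage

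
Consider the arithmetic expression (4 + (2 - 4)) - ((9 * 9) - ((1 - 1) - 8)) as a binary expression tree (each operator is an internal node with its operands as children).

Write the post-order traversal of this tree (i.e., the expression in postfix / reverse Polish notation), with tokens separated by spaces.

4 2 4 - + 9 9 * 1 1 - 8 - - -

Post-order on an expression tree gives postfix notation: for each operator, emit left operand, right operand, then the operator.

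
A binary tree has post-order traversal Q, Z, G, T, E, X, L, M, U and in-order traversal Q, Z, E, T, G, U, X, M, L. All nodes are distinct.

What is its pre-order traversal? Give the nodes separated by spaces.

U E Z Q T G M X L

The last element of post-order is the root; it splits in-order into left and right subtrees.
Root U: left subtree has 5 nodes {Q, Z, E, T, G}, right has 3 {X, M, L}.
  Root E: left subtree has 2 nodes {Q, Z}, right has 2 {T, G}.
    Root Z: left subtree has 1 node {Q}, right has 0 { }.
    Root T: left subtree has 0 nodes { }, right has 1 {G}.
  Root M: left subtree has 1 node {X}, right has 1 {L}.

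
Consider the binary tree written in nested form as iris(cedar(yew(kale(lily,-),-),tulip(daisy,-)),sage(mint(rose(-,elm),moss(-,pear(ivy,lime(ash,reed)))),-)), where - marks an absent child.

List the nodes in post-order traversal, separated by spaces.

lily kale yew daisy tulip cedar elm rose ivy ash reed lime pear moss mint sage iris

Post-order visits the left subtree, then the right subtree, then the node.
At iris: go left to cedar.
  At cedar: go left to yew.
    At yew: go left to kale.
      At kale: go left to lily.
        lily is a leaf — visit lily.
      At kale: no right child.
      Visit kale.
    At yew: no right child.
    Visit yew.
  At cedar: go right to tulip.
    At tulip: go left to daisy.
      daisy is a leaf — visit daisy.
    At tulip: no right child.
    Visit tulip.
  Visit cedar.
At iris: go right to sage.
  At sage: go left to mint.
    At mint: go left to rose.
      At rose: no left child.
      At rose: go right to elm.
        elm is a leaf — visit elm.
      Visit rose.
    At mint: go right to moss.
      At moss: no left child.
      At moss: go right to pear.
        At pear: go left to ivy.
          ivy is a leaf — visit ivy.
        At pear: go right to lime.
          At lime: go left to ash.
            ash is a leaf — visit ash.
          At lime: go right to reed.
            reed is a leaf — visit reed.
          Visit lime.
        Visit pear.
      Visit moss.
    Visit mint.
  At sage: no right child.
  Visit sage.
Visit iris.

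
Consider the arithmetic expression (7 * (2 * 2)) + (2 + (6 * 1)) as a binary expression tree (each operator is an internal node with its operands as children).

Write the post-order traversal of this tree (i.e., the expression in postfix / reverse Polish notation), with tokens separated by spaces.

7 2 2 * * 2 6 1 * + +

Post-order on an expression tree gives postfix notation: for each operator, emit left operand, right operand, then the operator.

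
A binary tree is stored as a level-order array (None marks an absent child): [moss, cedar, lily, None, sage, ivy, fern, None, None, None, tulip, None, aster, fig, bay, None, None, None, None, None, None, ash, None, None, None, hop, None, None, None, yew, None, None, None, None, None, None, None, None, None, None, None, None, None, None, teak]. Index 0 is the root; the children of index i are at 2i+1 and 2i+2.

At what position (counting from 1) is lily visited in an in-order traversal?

10

In-order visits the left subtree, then the node, then the right subtree.
At moss: go left to cedar.
  At cedar: no left child.
  Visit cedar.
  At cedar: go right to sage.
    At sage: no left child.
    Visit sage.
    At sage: go right to tulip.
      At tulip: go left to ash.
        At ash: no left child.
        Visit ash.
        At ash: go right to teak.
          teak is a leaf — visit teak.
      Visit tulip.
      At tulip: no right child.
Visit moss.
At moss: go right to lily.
  At lily: go left to ivy.
    At ivy: no left child.
    Visit ivy.
    At ivy: go right to aster.
      At aster: go left to hop.
        hop is a leaf — visit hop.
      Visit aster.
      At aster: no right child.
  Visit lily.
  At lily: go right to fern.
    At fern: go left to fig.
      fig is a leaf — visit fig.
    Visit fern.
    At fern: go right to bay.
      At bay: go left to yew.
        yew is a leaf — visit yew.
      Visit bay.
      At bay: no right child.
Full in-order sequence: cedar, sage, ash, teak, tulip, moss, ivy, hop, aster, lily, fig, fern, yew, bay.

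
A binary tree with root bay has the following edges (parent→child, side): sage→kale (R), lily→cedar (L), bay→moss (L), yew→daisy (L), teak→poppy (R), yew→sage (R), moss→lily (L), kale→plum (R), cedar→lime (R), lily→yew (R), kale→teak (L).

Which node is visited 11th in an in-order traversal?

moss

In-order visits the left subtree, then the node, then the right subtree.
At bay: go left to moss.
  At moss: go left to lily.
    At lily: go left to cedar.
      At cedar: no left child.
      Visit cedar.
      At cedar: go right to lime.
        lime is a leaf — visit lime.
    Visit lily.
    At lily: go right to yew.
      At yew: go left to daisy.
        daisy is a leaf — visit daisy.
      Visit yew.
      At yew: go right to sage.
        At sage: no left child.
        Visit sage.
        At sage: go right to kale.
          At kale: go left to teak.
            At teak: no left child.
            Visit teak.
            At teak: go right to poppy.
              poppy is a leaf — visit poppy.
          Visit kale.
          At kale: go right to plum.
            plum is a leaf — visit plum.
  Visit moss.
  At moss: no right child.
Visit bay.
At bay: no right child.
Full in-order sequence: cedar, lime, lily, daisy, yew, sage, teak, poppy, kale, plum, moss, bay.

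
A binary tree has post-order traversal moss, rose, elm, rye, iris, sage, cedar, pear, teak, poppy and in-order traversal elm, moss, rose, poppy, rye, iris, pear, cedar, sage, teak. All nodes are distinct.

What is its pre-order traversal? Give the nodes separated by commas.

poppy, elm, rose, moss, teak, pear, iris, rye, cedar, sage

The last element of post-order is the root; it splits in-order into left and right subtrees.
Root poppy: left subtree has 3 nodes {elm, moss, rose}, right has 6 {rye, iris, pear, cedar, sage, teak}.
  Root elm: left subtree has 0 nodes { }, right has 2 {moss, rose}.
    Root rose: left subtree has 1 node {moss}, right has 0 { }.
  Root teak: left subtree has 5 nodes {rye, iris, pear, cedar, sage}, right has 0 { }.
    Root pear: left subtree has 2 nodes {rye, iris}, right has 2 {cedar, sage}.
      Root iris: left subtree has 1 node {rye}, right has 0 { }.
      Root cedar: left subtree has 0 nodes { }, right has 1 {sage}.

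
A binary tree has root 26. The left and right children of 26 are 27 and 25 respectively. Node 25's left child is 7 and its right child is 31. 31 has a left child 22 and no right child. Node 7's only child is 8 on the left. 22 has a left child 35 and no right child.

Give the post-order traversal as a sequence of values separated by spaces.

27 8 7 35 22 31 25 26

Post-order visits the left subtree, then the right subtree, then the node.
At 26: go left to 27.
  27 is a leaf — visit 27.
At 26: go right to 25.
  At 25: go left to 7.
    At 7: go left to 8.
      8 is a leaf — visit 8.
    At 7: no right child.
    Visit 7.
  At 25: go right to 31.
    At 31: go left to 22.
      At 22: go left to 35.
        35 is a leaf — visit 35.
      At 22: no right child.
      Visit 22.
    At 31: no right child.
    Visit 31.
  Visit 25.
Visit 26.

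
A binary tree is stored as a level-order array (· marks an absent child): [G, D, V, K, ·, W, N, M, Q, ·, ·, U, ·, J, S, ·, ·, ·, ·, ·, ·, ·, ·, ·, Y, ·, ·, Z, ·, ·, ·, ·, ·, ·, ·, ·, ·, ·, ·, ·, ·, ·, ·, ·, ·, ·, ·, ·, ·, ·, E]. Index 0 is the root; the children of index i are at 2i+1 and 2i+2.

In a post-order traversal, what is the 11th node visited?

S

Post-order visits the left subtree, then the right subtree, then the node.
At G: go left to D.
  At D: go left to K.
    At K: go left to M.
      M is a leaf — visit M.
    At K: go right to Q.
      Q is a leaf — visit Q.
    Visit K.
  At D: no right child.
  Visit D.
At G: go right to V.
  At V: go left to W.
    At W: go left to U.
      At U: no left child.
      At U: go right to Y.
        At Y: no left child.
        At Y: go right to E.
          E is a leaf — visit E.
        Visit Y.
      Visit U.
    At W: no right child.
    Visit W.
  At V: go right to N.
    At N: go left to J.
      At J: go left to Z.
        Z is a leaf — visit Z.
      At J: no right child.
      Visit J.
    At N: go right to S.
      S is a leaf — visit S.
    Visit N.
  Visit V.
Visit G.
Full post-order sequence: M, Q, K, D, E, Y, U, W, Z, J, S, N, V, G.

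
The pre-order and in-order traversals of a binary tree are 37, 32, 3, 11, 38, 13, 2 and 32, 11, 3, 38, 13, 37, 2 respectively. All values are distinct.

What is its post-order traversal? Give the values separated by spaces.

The first element of pre-order is the root; it splits in-order into left and right subtrees.
Root 37: left subtree has 5 nodes {32, 11, 3, 38, 13}, right has 1 {2}.
  Root 32: left subtree has 0 nodes { }, right has 4 {11, 3, 38, 13}.
    Root 3: left subtree has 1 node {11}, right has 2 {38, 13}.
      Root 38: left subtree has 0 nodes { }, right has 1 {13}.

11 13 38 3 32 2 37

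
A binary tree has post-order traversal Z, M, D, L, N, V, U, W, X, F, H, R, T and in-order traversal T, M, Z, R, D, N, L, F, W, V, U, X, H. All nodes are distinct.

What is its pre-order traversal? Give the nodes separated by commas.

The last element of post-order is the root; it splits in-order into left and right subtrees.
Root T: left subtree has 0 nodes { }, right has 12 {M, Z, R, D, N, L, F, W, V, U, X, H}.
  Root R: left subtree has 2 nodes {M, Z}, right has 9 {D, N, L, F, W, V, U, X, H}.
    Root M: left subtree has 0 nodes { }, right has 1 {Z}.
    Root H: left subtree has 8 nodes {D, N, L, F, W, V, U, X}, right has 0 { }.
      Root F: left subtree has 3 nodes {D, N, L}, right has 4 {W, V, U, X}.
        Root N: left subtree has 1 node {D}, right has 1 {L}.
        Root X: left subtree has 3 nodes {W, V, U}, right has 0 { }.
          Root W: left subtree has 0 nodes { }, right has 2 {V, U}.
            Root U: left subtree has 1 node {V}, right has 0 { }.

T, R, M, Z, H, F, N, D, L, X, W, U, V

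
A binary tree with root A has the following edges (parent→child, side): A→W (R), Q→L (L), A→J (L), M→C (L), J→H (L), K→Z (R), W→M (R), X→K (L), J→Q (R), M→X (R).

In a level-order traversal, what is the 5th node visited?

Q

Level-order visits nodes level by level from the root, left to right within each level.
Level 0: A
Level 1: J, W
Level 2: H, Q, M
Level 3: L, C, X
Level 4: K
Level 5: Z
Full level-order sequence: A, J, W, H, Q, M, L, C, X, K, Z.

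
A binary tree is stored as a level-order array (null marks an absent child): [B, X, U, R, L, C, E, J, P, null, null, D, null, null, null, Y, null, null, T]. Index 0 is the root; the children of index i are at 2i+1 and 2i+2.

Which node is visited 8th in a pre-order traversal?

Pre-order visits the node, then its left subtree, then its right subtree.
Visit B.
At B: go left to X.
  Visit X.
  At X: go left to R.
    Visit R.
    At R: go left to J.
      Visit J.
      At J: go left to Y.
        Y is a leaf — visit Y.
      At J: no right child.
    At R: go right to P.
      Visit P.
      At P: no left child.
      At P: go right to T.
        T is a leaf — visit T.
  At X: go right to L.
    L is a leaf — visit L.
At B: go right to U.
  Visit U.
  At U: go left to C.
    Visit C.
    At C: go left to D.
      D is a leaf — visit D.
    At C: no right child.
  At U: go right to E.
    E is a leaf — visit E.
Full pre-order sequence: B, X, R, J, Y, P, T, L, U, C, D, E.

L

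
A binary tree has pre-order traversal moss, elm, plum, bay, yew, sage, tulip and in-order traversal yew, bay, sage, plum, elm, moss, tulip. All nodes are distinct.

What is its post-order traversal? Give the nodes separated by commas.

yew, sage, bay, plum, elm, tulip, moss

The first element of pre-order is the root; it splits in-order into left and right subtrees.
Root moss: left subtree has 5 nodes {yew, bay, sage, plum, elm}, right has 1 {tulip}.
  Root elm: left subtree has 4 nodes {yew, bay, sage, plum}, right has 0 { }.
    Root plum: left subtree has 3 nodes {yew, bay, sage}, right has 0 { }.
      Root bay: left subtree has 1 node {yew}, right has 1 {sage}.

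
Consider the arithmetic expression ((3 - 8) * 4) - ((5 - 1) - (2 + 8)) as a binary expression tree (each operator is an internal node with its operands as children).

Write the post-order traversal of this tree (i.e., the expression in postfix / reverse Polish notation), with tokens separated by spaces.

3 8 - 4 * 5 1 - 2 8 + - -

Post-order on an expression tree gives postfix notation: for each operator, emit left operand, right operand, then the operator.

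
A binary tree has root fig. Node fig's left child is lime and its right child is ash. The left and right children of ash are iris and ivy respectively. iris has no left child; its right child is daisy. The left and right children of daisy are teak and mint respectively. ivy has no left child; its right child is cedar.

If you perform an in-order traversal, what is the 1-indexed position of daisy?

In-order visits the left subtree, then the node, then the right subtree.
At fig: go left to lime.
  lime is a leaf — visit lime.
Visit fig.
At fig: go right to ash.
  At ash: go left to iris.
    At iris: no left child.
    Visit iris.
    At iris: go right to daisy.
      At daisy: go left to teak.
        teak is a leaf — visit teak.
      Visit daisy.
      At daisy: go right to mint.
        mint is a leaf — visit mint.
  Visit ash.
  At ash: go right to ivy.
    At ivy: no left child.
    Visit ivy.
    At ivy: go right to cedar.
      cedar is a leaf — visit cedar.
Full in-order sequence: lime, fig, iris, teak, daisy, mint, ash, ivy, cedar.

5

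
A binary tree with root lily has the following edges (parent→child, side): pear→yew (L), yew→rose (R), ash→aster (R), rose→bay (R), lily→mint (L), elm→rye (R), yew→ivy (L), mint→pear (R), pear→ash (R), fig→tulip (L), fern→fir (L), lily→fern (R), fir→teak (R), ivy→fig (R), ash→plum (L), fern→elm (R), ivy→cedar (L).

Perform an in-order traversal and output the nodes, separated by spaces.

mint cedar ivy tulip fig yew rose bay pear plum ash aster lily fir teak fern elm rye

In-order visits the left subtree, then the node, then the right subtree.
At lily: go left to mint.
  At mint: no left child.
  Visit mint.
  At mint: go right to pear.
    At pear: go left to yew.
      At yew: go left to ivy.
        At ivy: go left to cedar.
          cedar is a leaf — visit cedar.
        Visit ivy.
        At ivy: go right to fig.
          At fig: go left to tulip.
            tulip is a leaf — visit tulip.
          Visit fig.
          At fig: no right child.
      Visit yew.
      At yew: go right to rose.
        At rose: no left child.
        Visit rose.
        At rose: go right to bay.
          bay is a leaf — visit bay.
    Visit pear.
    At pear: go right to ash.
      At ash: go left to plum.
        plum is a leaf — visit plum.
      Visit ash.
      At ash: go right to aster.
        aster is a leaf — visit aster.
Visit lily.
At lily: go right to fern.
  At fern: go left to fir.
    At fir: no left child.
    Visit fir.
    At fir: go right to teak.
      teak is a leaf — visit teak.
  Visit fern.
  At fern: go right to elm.
    At elm: no left child.
    Visit elm.
    At elm: go right to rye.
      rye is a leaf — visit rye.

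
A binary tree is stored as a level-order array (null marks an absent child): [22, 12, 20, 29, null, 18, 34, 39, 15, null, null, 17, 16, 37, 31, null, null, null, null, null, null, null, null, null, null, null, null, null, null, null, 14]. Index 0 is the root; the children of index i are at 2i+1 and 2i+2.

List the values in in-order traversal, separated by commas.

In-order visits the left subtree, then the node, then the right subtree.
At 22: go left to 12.
  At 12: go left to 29.
    At 29: go left to 39.
      39 is a leaf — visit 39.
    Visit 29.
    At 29: go right to 15.
      15 is a leaf — visit 15.
  Visit 12.
  At 12: no right child.
Visit 22.
At 22: go right to 20.
  At 20: go left to 18.
    At 18: go left to 17.
      17 is a leaf — visit 17.
    Visit 18.
    At 18: go right to 16.
      16 is a leaf — visit 16.
  Visit 20.
  At 20: go right to 34.
    At 34: go left to 37.
      37 is a leaf — visit 37.
    Visit 34.
    At 34: go right to 31.
      At 31: no left child.
      Visit 31.
      At 31: go right to 14.
        14 is a leaf — visit 14.

39, 29, 15, 12, 22, 17, 18, 16, 20, 37, 34, 31, 14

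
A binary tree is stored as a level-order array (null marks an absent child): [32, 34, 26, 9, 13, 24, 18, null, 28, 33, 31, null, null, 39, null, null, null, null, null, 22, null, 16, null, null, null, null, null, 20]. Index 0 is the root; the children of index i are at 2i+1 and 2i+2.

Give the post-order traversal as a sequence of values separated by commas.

Post-order visits the left subtree, then the right subtree, then the node.
At 32: go left to 34.
  At 34: go left to 9.
    At 9: no left child.
    At 9: go right to 28.
      28 is a leaf — visit 28.
    Visit 9.
  At 34: go right to 13.
    At 13: go left to 33.
      At 33: go left to 22.
        22 is a leaf — visit 22.
      At 33: no right child.
      Visit 33.
    At 13: go right to 31.
      At 31: go left to 16.
        16 is a leaf — visit 16.
      At 31: no right child.
      Visit 31.
    Visit 13.
  Visit 34.
At 32: go right to 26.
  At 26: go left to 24.
    24 is a leaf — visit 24.
  At 26: go right to 18.
    At 18: go left to 39.
      At 39: go left to 20.
        20 is a leaf — visit 20.
      At 39: no right child.
      Visit 39.
    At 18: no right child.
    Visit 18.
  Visit 26.
Visit 32.

28, 9, 22, 33, 16, 31, 13, 34, 24, 20, 39, 18, 26, 32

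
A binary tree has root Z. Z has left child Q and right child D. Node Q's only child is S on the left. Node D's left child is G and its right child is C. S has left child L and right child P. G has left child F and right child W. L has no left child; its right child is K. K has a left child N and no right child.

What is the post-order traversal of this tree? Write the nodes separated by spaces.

N K L P S Q F W G C D Z

Post-order visits the left subtree, then the right subtree, then the node.
At Z: go left to Q.
  At Q: go left to S.
    At S: go left to L.
      At L: no left child.
      At L: go right to K.
        At K: go left to N.
          N is a leaf — visit N.
        At K: no right child.
        Visit K.
      Visit L.
    At S: go right to P.
      P is a leaf — visit P.
    Visit S.
  At Q: no right child.
  Visit Q.
At Z: go right to D.
  At D: go left to G.
    At G: go left to F.
      F is a leaf — visit F.
    At G: go right to W.
      W is a leaf — visit W.
    Visit G.
  At D: go right to C.
    C is a leaf — visit C.
  Visit D.
Visit Z.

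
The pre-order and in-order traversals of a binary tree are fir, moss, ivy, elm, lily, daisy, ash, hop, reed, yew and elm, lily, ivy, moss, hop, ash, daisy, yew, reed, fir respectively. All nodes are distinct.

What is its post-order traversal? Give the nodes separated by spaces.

The first element of pre-order is the root; it splits in-order into left and right subtrees.
Root fir: left subtree has 9 nodes {elm, lily, ivy, moss, hop, ash, daisy, yew, reed}, right has 0 { }.
  Root moss: left subtree has 3 nodes {elm, lily, ivy}, right has 5 {hop, ash, daisy, yew, reed}.
    Root ivy: left subtree has 2 nodes {elm, lily}, right has 0 { }.
      Root elm: left subtree has 0 nodes { }, right has 1 {lily}.
    Root daisy: left subtree has 2 nodes {hop, ash}, right has 2 {yew, reed}.
      Root ash: left subtree has 1 node {hop}, right has 0 { }.
      Root reed: left subtree has 1 node {yew}, right has 0 { }.

lily elm ivy hop ash yew reed daisy moss fir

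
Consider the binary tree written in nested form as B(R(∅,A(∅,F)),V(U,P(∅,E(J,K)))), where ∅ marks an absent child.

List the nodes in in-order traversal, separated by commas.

In-order visits the left subtree, then the node, then the right subtree.
At B: go left to R.
  At R: no left child.
  Visit R.
  At R: go right to A.
    At A: no left child.
    Visit A.
    At A: go right to F.
      F is a leaf — visit F.
Visit B.
At B: go right to V.
  At V: go left to U.
    U is a leaf — visit U.
  Visit V.
  At V: go right to P.
    At P: no left child.
    Visit P.
    At P: go right to E.
      At E: go left to J.
        J is a leaf — visit J.
      Visit E.
      At E: go right to K.
        K is a leaf — visit K.

R, A, F, B, U, V, P, J, E, K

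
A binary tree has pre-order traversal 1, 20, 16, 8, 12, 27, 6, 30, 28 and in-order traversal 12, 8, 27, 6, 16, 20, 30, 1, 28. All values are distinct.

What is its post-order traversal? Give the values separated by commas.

The first element of pre-order is the root; it splits in-order into left and right subtrees.
Root 1: left subtree has 7 nodes {12, 8, 27, 6, 16, 20, 30}, right has 1 {28}.
  Root 20: left subtree has 5 nodes {12, 8, 27, 6, 16}, right has 1 {30}.
    Root 16: left subtree has 4 nodes {12, 8, 27, 6}, right has 0 { }.
      Root 8: left subtree has 1 node {12}, right has 2 {27, 6}.
        Root 27: left subtree has 0 nodes { }, right has 1 {6}.

12, 6, 27, 8, 16, 30, 20, 28, 1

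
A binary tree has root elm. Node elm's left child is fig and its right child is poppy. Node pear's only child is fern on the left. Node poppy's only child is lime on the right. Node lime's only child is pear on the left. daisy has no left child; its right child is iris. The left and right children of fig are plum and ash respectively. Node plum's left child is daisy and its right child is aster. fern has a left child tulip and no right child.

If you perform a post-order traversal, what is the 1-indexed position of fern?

Post-order visits the left subtree, then the right subtree, then the node.
At elm: go left to fig.
  At fig: go left to plum.
    At plum: go left to daisy.
      At daisy: no left child.
      At daisy: go right to iris.
        iris is a leaf — visit iris.
      Visit daisy.
    At plum: go right to aster.
      aster is a leaf — visit aster.
    Visit plum.
  At fig: go right to ash.
    ash is a leaf — visit ash.
  Visit fig.
At elm: go right to poppy.
  At poppy: no left child.
  At poppy: go right to lime.
    At lime: go left to pear.
      At pear: go left to fern.
        At fern: go left to tulip.
          tulip is a leaf — visit tulip.
        At fern: no right child.
        Visit fern.
      At pear: no right child.
      Visit pear.
    At lime: no right child.
    Visit lime.
  Visit poppy.
Visit elm.
Full post-order sequence: iris, daisy, aster, plum, ash, fig, tulip, fern, pear, lime, poppy, elm.

8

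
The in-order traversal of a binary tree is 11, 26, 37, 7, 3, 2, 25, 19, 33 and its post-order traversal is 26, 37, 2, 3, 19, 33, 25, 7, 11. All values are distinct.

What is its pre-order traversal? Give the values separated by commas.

11, 7, 37, 26, 25, 3, 2, 33, 19

The last element of post-order is the root; it splits in-order into left and right subtrees.
Root 11: left subtree has 0 nodes { }, right has 8 {26, 37, 7, 3, 2, 25, 19, 33}.
  Root 7: left subtree has 2 nodes {26, 37}, right has 5 {3, 2, 25, 19, 33}.
    Root 37: left subtree has 1 node {26}, right has 0 { }.
    Root 25: left subtree has 2 nodes {3, 2}, right has 2 {19, 33}.
      Root 3: left subtree has 0 nodes { }, right has 1 {2}.
      Root 33: left subtree has 1 node {19}, right has 0 { }.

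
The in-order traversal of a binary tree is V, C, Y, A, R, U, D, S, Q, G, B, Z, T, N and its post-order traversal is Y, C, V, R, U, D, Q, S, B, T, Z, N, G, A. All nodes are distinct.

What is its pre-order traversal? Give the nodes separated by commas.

The last element of post-order is the root; it splits in-order into left and right subtrees.
Root A: left subtree has 3 nodes {V, C, Y}, right has 10 {R, U, D, S, Q, G, B, Z, T, N}.
  Root V: left subtree has 0 nodes { }, right has 2 {C, Y}.
    Root C: left subtree has 0 nodes { }, right has 1 {Y}.
  Root G: left subtree has 5 nodes {R, U, D, S, Q}, right has 4 {B, Z, T, N}.
    Root S: left subtree has 3 nodes {R, U, D}, right has 1 {Q}.
      Root D: left subtree has 2 nodes {R, U}, right has 0 { }.
        Root U: left subtree has 1 node {R}, right has 0 { }.
    Root N: left subtree has 3 nodes {B, Z, T}, right has 0 { }.
      Root Z: left subtree has 1 node {B}, right has 1 {T}.

A, V, C, Y, G, S, D, U, R, Q, N, Z, B, T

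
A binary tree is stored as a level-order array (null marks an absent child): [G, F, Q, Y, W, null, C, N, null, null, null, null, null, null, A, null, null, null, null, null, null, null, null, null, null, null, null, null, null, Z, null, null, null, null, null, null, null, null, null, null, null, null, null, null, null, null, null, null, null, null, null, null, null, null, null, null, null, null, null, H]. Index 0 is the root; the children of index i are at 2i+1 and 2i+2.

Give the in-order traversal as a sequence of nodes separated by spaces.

N Y F W G Q C H Z A

In-order visits the left subtree, then the node, then the right subtree.
At G: go left to F.
  At F: go left to Y.
    At Y: go left to N.
      N is a leaf — visit N.
    Visit Y.
    At Y: no right child.
  Visit F.
  At F: go right to W.
    W is a leaf — visit W.
Visit G.
At G: go right to Q.
  At Q: no left child.
  Visit Q.
  At Q: go right to C.
    At C: no left child.
    Visit C.
    At C: go right to A.
      At A: go left to Z.
        At Z: go left to H.
          H is a leaf — visit H.
        Visit Z.
        At Z: no right child.
      Visit A.
      At A: no right child.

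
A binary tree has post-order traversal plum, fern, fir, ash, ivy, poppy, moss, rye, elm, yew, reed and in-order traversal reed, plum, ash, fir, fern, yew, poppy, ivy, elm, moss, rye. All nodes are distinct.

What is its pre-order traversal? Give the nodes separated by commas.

reed, yew, ash, plum, fir, fern, elm, poppy, ivy, rye, moss

The last element of post-order is the root; it splits in-order into left and right subtrees.
Root reed: left subtree has 0 nodes { }, right has 10 {plum, ash, fir, fern, yew, poppy, ivy, elm, moss, rye}.
  Root yew: left subtree has 4 nodes {plum, ash, fir, fern}, right has 5 {poppy, ivy, elm, moss, rye}.
    Root ash: left subtree has 1 node {plum}, right has 2 {fir, fern}.
      Root fir: left subtree has 0 nodes { }, right has 1 {fern}.
    Root elm: left subtree has 2 nodes {poppy, ivy}, right has 2 {moss, rye}.
      Root poppy: left subtree has 0 nodes { }, right has 1 {ivy}.
      Root rye: left subtree has 1 node {moss}, right has 0 { }.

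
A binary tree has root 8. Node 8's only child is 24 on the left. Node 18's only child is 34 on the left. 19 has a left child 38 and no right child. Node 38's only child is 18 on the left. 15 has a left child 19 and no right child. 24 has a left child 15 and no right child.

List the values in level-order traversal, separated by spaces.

Level-order visits nodes level by level from the root, left to right within each level.
Level 0: 8
Level 1: 24
Level 2: 15
Level 3: 19
Level 4: 38
Level 5: 18
Level 6: 34

8 24 15 19 38 18 34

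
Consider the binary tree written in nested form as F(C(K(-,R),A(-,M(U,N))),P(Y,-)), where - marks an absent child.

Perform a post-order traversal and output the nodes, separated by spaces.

R K U N M A C Y P F

Post-order visits the left subtree, then the right subtree, then the node.
At F: go left to C.
  At C: go left to K.
    At K: no left child.
    At K: go right to R.
      R is a leaf — visit R.
    Visit K.
  At C: go right to A.
    At A: no left child.
    At A: go right to M.
      At M: go left to U.
        U is a leaf — visit U.
      At M: go right to N.
        N is a leaf — visit N.
      Visit M.
    Visit A.
  Visit C.
At F: go right to P.
  At P: go left to Y.
    Y is a leaf — visit Y.
  At P: no right child.
  Visit P.
Visit F.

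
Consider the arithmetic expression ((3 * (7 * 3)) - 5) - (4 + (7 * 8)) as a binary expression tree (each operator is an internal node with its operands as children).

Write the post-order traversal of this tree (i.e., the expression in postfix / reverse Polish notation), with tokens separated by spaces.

Post-order on an expression tree gives postfix notation: for each operator, emit left operand, right operand, then the operator.

3 7 3 * * 5 - 4 7 8 * + -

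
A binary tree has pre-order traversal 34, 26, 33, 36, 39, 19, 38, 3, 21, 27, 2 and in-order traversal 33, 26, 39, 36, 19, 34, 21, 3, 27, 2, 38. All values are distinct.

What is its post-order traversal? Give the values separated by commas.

33, 39, 19, 36, 26, 21, 2, 27, 3, 38, 34

The first element of pre-order is the root; it splits in-order into left and right subtrees.
Root 34: left subtree has 5 nodes {33, 26, 39, 36, 19}, right has 5 {21, 3, 27, 2, 38}.
  Root 26: left subtree has 1 node {33}, right has 3 {39, 36, 19}.
    Root 36: left subtree has 1 node {39}, right has 1 {19}.
  Root 38: left subtree has 4 nodes {21, 3, 27, 2}, right has 0 { }.
    Root 3: left subtree has 1 node {21}, right has 2 {27, 2}.
      Root 27: left subtree has 0 nodes { }, right has 1 {2}.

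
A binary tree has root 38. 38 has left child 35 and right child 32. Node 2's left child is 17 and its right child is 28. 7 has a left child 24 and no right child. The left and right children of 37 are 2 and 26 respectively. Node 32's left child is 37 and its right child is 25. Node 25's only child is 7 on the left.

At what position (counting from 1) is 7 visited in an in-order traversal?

10

In-order visits the left subtree, then the node, then the right subtree.
At 38: go left to 35.
  35 is a leaf — visit 35.
Visit 38.
At 38: go right to 32.
  At 32: go left to 37.
    At 37: go left to 2.
      At 2: go left to 17.
        17 is a leaf — visit 17.
      Visit 2.
      At 2: go right to 28.
        28 is a leaf — visit 28.
    Visit 37.
    At 37: go right to 26.
      26 is a leaf — visit 26.
  Visit 32.
  At 32: go right to 25.
    At 25: go left to 7.
      At 7: go left to 24.
        24 is a leaf — visit 24.
      Visit 7.
      At 7: no right child.
    Visit 25.
    At 25: no right child.
Full in-order sequence: 35, 38, 17, 2, 28, 37, 26, 32, 24, 7, 25.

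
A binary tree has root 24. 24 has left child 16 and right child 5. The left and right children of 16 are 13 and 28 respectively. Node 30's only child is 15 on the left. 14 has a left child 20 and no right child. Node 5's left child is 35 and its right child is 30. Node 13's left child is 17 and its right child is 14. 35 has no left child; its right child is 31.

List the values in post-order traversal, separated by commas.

17, 20, 14, 13, 28, 16, 31, 35, 15, 30, 5, 24

Post-order visits the left subtree, then the right subtree, then the node.
At 24: go left to 16.
  At 16: go left to 13.
    At 13: go left to 17.
      17 is a leaf — visit 17.
    At 13: go right to 14.
      At 14: go left to 20.
        20 is a leaf — visit 20.
      At 14: no right child.
      Visit 14.
    Visit 13.
  At 16: go right to 28.
    28 is a leaf — visit 28.
  Visit 16.
At 24: go right to 5.
  At 5: go left to 35.
    At 35: no left child.
    At 35: go right to 31.
      31 is a leaf — visit 31.
    Visit 35.
  At 5: go right to 30.
    At 30: go left to 15.
      15 is a leaf — visit 15.
    At 30: no right child.
    Visit 30.
  Visit 5.
Visit 24.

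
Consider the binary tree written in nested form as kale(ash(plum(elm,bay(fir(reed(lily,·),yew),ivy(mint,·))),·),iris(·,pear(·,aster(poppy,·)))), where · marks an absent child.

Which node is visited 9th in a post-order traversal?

plum

Post-order visits the left subtree, then the right subtree, then the node.
At kale: go left to ash.
  At ash: go left to plum.
    At plum: go left to elm.
      elm is a leaf — visit elm.
    At plum: go right to bay.
      At bay: go left to fir.
        At fir: go left to reed.
          At reed: go left to lily.
            lily is a leaf — visit lily.
          At reed: no right child.
          Visit reed.
        At fir: go right to yew.
          yew is a leaf — visit yew.
        Visit fir.
      At bay: go right to ivy.
        At ivy: go left to mint.
          mint is a leaf — visit mint.
        At ivy: no right child.
        Visit ivy.
      Visit bay.
    Visit plum.
  At ash: no right child.
  Visit ash.
At kale: go right to iris.
  At iris: no left child.
  At iris: go right to pear.
    At pear: no left child.
    At pear: go right to aster.
      At aster: go left to poppy.
        poppy is a leaf — visit poppy.
      At aster: no right child.
      Visit aster.
    Visit pear.
  Visit iris.
Visit kale.
Full post-order sequence: elm, lily, reed, yew, fir, mint, ivy, bay, plum, ash, poppy, aster, pear, iris, kale.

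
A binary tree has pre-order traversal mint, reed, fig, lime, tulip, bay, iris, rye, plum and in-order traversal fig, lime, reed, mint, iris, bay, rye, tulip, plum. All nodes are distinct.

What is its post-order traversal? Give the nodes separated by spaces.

lime fig reed iris rye bay plum tulip mint

The first element of pre-order is the root; it splits in-order into left and right subtrees.
Root mint: left subtree has 3 nodes {fig, lime, reed}, right has 5 {iris, bay, rye, tulip, plum}.
  Root reed: left subtree has 2 nodes {fig, lime}, right has 0 { }.
    Root fig: left subtree has 0 nodes { }, right has 1 {lime}.
  Root tulip: left subtree has 3 nodes {iris, bay, rye}, right has 1 {plum}.
    Root bay: left subtree has 1 node {iris}, right has 1 {rye}.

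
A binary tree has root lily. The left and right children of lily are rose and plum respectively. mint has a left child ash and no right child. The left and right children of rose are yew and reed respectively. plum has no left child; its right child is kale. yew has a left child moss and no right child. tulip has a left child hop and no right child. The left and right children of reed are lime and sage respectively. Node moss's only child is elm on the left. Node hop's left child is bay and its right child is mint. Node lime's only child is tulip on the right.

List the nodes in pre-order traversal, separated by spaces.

lily rose yew moss elm reed lime tulip hop bay mint ash sage plum kale

Pre-order visits the node, then its left subtree, then its right subtree.
Visit lily.
At lily: go left to rose.
  Visit rose.
  At rose: go left to yew.
    Visit yew.
    At yew: go left to moss.
      Visit moss.
      At moss: go left to elm.
        elm is a leaf — visit elm.
      At moss: no right child.
    At yew: no right child.
  At rose: go right to reed.
    Visit reed.
    At reed: go left to lime.
      Visit lime.
      At lime: no left child.
      At lime: go right to tulip.
        Visit tulip.
        At tulip: go left to hop.
          Visit hop.
          At hop: go left to bay.
            bay is a leaf — visit bay.
          At hop: go right to mint.
            Visit mint.
            At mint: go left to ash.
              ash is a leaf — visit ash.
            At mint: no right child.
        At tulip: no right child.
    At reed: go right to sage.
      sage is a leaf — visit sage.
At lily: go right to plum.
  Visit plum.
  At plum: no left child.
  At plum: go right to kale.
    kale is a leaf — visit kale.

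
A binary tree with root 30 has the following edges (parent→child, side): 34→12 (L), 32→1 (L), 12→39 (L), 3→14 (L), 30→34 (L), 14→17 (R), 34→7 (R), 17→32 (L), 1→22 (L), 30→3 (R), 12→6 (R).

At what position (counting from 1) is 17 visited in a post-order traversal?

9

Post-order visits the left subtree, then the right subtree, then the node.
At 30: go left to 34.
  At 34: go left to 12.
    At 12: go left to 39.
      39 is a leaf — visit 39.
    At 12: go right to 6.
      6 is a leaf — visit 6.
    Visit 12.
  At 34: go right to 7.
    7 is a leaf — visit 7.
  Visit 34.
At 30: go right to 3.
  At 3: go left to 14.
    At 14: no left child.
    At 14: go right to 17.
      At 17: go left to 32.
        At 32: go left to 1.
          At 1: go left to 22.
            22 is a leaf — visit 22.
          At 1: no right child.
          Visit 1.
        At 32: no right child.
        Visit 32.
      At 17: no right child.
      Visit 17.
    Visit 14.
  At 3: no right child.
  Visit 3.
Visit 30.
Full post-order sequence: 39, 6, 12, 7, 34, 22, 1, 32, 17, 14, 3, 30.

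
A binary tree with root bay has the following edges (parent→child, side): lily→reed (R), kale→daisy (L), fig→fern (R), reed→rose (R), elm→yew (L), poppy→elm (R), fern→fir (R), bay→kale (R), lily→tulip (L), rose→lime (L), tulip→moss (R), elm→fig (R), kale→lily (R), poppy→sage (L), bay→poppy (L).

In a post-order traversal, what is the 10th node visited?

tulip

Post-order visits the left subtree, then the right subtree, then the node.
At bay: go left to poppy.
  At poppy: go left to sage.
    sage is a leaf — visit sage.
  At poppy: go right to elm.
    At elm: go left to yew.
      yew is a leaf — visit yew.
    At elm: go right to fig.
      At fig: no left child.
      At fig: go right to fern.
        At fern: no left child.
        At fern: go right to fir.
          fir is a leaf — visit fir.
        Visit fern.
      Visit fig.
    Visit elm.
  Visit poppy.
At bay: go right to kale.
  At kale: go left to daisy.
    daisy is a leaf — visit daisy.
  At kale: go right to lily.
    At lily: go left to tulip.
      At tulip: no left child.
      At tulip: go right to moss.
        moss is a leaf — visit moss.
      Visit tulip.
    At lily: go right to reed.
      At reed: no left child.
      At reed: go right to rose.
        At rose: go left to lime.
          lime is a leaf — visit lime.
        At rose: no right child.
        Visit rose.
      Visit reed.
    Visit lily.
  Visit kale.
Visit bay.
Full post-order sequence: sage, yew, fir, fern, fig, elm, poppy, daisy, moss, tulip, lime, rose, reed, lily, kale, bay.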